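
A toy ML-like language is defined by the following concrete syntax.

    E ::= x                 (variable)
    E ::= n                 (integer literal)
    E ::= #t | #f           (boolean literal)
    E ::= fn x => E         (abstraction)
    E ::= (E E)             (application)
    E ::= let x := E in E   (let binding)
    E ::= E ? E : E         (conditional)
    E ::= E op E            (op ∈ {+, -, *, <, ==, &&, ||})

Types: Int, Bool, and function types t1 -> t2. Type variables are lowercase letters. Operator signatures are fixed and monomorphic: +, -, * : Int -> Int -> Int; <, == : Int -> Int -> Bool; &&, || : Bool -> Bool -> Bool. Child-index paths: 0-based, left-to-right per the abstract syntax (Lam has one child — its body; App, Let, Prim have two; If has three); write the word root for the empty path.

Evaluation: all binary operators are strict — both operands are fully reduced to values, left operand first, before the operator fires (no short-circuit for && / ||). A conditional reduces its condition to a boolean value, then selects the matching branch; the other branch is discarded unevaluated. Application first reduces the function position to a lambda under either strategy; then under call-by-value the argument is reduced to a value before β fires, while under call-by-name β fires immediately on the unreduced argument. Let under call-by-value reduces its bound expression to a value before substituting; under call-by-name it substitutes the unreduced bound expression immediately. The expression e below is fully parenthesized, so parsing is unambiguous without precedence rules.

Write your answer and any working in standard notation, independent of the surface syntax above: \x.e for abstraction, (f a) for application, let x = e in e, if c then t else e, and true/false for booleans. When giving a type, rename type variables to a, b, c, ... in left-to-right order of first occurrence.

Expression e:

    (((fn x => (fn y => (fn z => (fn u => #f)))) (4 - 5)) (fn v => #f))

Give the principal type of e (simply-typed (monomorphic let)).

Answer: a -> b -> Bool

Derivation:
\u._ : d -> Bool
\z._ : c -> d -> Bool
\y._ : b -> c -> d -> Bool
\x._ : a -> b -> c -> d -> Bool
  unify Int ~ Int
  unify Int ~ Int
  unify a -> b -> c -> d -> Bool ~ Int -> e
  unify a ~ Int
  unify b -> c -> d -> Bool ~ e
_ _ : b -> c -> d -> Bool
\v._ : f -> Bool
  unify b -> c -> d -> Bool ~ (f -> Bool) -> g
  unify b ~ f -> Bool
  unify c -> d -> Bool ~ g
_ _ : c -> d -> Bool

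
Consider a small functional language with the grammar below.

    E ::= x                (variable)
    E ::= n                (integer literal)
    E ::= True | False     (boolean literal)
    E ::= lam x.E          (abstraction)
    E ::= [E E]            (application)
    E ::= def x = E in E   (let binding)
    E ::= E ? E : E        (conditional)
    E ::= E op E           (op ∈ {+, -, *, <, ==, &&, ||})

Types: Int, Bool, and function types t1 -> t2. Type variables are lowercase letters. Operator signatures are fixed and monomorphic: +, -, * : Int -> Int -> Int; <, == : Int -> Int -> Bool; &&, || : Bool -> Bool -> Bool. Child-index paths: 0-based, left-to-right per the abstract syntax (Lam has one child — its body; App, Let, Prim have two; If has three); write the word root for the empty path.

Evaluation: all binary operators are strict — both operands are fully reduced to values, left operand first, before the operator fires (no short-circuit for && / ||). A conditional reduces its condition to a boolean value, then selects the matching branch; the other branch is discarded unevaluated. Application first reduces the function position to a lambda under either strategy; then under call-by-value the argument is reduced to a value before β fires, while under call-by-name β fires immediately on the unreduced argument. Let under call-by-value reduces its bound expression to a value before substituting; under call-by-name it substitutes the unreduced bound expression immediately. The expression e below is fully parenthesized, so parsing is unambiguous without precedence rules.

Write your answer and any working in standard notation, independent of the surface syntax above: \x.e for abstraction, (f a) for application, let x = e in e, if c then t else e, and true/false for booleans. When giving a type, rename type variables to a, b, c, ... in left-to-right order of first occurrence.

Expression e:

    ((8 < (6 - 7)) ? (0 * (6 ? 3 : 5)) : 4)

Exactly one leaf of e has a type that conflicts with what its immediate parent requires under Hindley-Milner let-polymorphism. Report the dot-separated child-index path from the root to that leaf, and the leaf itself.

Derivation:
  unify Int ~ Int
  unify Int ~ Int
  unify Int ~ Int
  unify Int ~ Int
  unify Bool ~ Bool
  unify Int ~ Int
  unify Int ~ Bool
  FAIL: mismatch Int ~ Bool

Answer: 1.1.0 : 6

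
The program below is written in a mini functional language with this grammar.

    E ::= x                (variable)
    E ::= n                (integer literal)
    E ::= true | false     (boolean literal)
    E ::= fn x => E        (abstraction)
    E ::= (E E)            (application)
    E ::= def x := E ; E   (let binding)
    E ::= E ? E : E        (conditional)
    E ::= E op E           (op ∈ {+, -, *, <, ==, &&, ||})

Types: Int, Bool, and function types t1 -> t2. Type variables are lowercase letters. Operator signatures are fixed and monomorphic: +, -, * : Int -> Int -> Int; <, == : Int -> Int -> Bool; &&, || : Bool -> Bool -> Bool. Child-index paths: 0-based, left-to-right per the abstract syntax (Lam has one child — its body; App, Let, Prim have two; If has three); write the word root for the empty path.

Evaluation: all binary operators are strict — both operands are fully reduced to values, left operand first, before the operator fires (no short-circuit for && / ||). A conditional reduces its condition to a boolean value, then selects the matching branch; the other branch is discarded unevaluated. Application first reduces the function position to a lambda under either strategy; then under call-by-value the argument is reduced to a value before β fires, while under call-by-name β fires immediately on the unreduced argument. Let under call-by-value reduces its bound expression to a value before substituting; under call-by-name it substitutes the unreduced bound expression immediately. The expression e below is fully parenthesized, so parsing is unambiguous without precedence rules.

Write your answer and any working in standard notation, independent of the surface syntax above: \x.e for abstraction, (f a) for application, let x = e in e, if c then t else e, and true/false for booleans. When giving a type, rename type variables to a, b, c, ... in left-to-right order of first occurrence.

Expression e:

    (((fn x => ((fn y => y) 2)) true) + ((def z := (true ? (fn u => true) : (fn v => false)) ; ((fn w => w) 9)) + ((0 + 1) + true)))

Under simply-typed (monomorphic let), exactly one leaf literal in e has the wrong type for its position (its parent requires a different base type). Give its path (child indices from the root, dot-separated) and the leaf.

Working:
y : b
\y._ : b -> b
  unify b -> b ~ Int -> c
  unify b ~ Int
  unify Int ~ c
_ _ : Int
\x._ : a -> Int
  unify a -> Int ~ Bool -> d
  unify a ~ Bool
  unify Int ~ d
_ _ : Int
  unify Int ~ Int
  unify Bool ~ Bool
\u._ : e -> Bool
\v._ : f -> Bool
  unify e -> Bool ~ f -> Bool
  unify e ~ f
  unify Bool ~ Bool
let z : f -> Bool
w : g
\w._ : g -> g
  unify g -> g ~ Int -> h
  unify g ~ Int
  unify Int ~ h
_ _ : Int
  unify Int ~ Int
  unify Int ~ Int
  unify Int ~ Int
  unify Int ~ Int
  unify Bool ~ Int
  FAIL: mismatch Bool ~ Int

Answer: 1.1.1 : true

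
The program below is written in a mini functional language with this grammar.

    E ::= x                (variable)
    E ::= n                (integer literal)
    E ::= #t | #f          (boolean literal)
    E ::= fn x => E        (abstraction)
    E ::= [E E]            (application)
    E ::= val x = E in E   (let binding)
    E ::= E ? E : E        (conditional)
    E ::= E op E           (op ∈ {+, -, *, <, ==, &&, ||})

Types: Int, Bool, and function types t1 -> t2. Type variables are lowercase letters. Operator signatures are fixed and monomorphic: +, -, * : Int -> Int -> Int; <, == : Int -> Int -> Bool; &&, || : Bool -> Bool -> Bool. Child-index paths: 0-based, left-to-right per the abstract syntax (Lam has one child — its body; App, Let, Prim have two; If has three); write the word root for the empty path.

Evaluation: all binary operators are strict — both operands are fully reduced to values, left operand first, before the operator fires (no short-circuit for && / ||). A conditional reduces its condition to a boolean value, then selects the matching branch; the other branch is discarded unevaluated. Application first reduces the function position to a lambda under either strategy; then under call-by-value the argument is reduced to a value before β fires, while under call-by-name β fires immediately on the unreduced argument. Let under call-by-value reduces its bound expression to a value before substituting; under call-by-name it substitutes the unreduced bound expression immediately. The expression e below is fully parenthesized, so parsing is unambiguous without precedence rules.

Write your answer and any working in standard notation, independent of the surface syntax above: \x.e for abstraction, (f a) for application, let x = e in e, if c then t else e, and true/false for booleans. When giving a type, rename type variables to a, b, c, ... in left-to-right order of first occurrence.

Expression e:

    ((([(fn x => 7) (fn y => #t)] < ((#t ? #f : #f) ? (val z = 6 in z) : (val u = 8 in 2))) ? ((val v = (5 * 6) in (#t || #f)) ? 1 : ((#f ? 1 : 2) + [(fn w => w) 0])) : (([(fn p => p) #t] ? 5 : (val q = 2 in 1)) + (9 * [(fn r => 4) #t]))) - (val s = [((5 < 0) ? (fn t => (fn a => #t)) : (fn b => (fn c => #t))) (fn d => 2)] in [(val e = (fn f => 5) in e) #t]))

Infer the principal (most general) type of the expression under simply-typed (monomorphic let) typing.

Trace:
\x._ : a -> Int
\y._ : b -> Bool
  unify a -> Int ~ (b -> Bool) -> c
  unify a ~ b -> Bool
  unify Int ~ c
_ _ : Int
  unify Int ~ Int
  unify Bool ~ Bool
  unify Bool ~ Bool
  unify Bool ~ Bool
let z : Int
z : Int
let u : Int
  unify Int ~ Int
  unify Int ~ Int
  unify Bool ~ Bool
  unify Int ~ Int
  unify Int ~ Int
let v : Int
  unify Bool ~ Bool
  unify Bool ~ Bool
  unify Bool ~ Bool
  unify Bool ~ Bool
  unify Int ~ Int
  unify Int ~ Int
w : d
\w._ : d -> d
  unify d -> d ~ Int -> e
  unify d ~ Int
  unify Int ~ e
_ _ : Int
  unify Int ~ Int
  unify Int ~ Int
p : f
\p._ : f -> f
  unify f -> f ~ Bool -> g
  unify f ~ Bool
  unify Bool ~ g
_ _ : Bool
  unify Bool ~ Bool
let q : Int
  unify Int ~ Int
  unify Int ~ Int
  unify Int ~ Int
\r._ : h -> Int
  unify h -> Int ~ Bool -> i
  unify h ~ Bool
  unify Int ~ i
_ _ : Int
  unify Int ~ Int
  unify Int ~ Int
  unify Int ~ Int
  unify Int ~ Int
  unify Int ~ Int
  unify Int ~ Int
  unify Bool ~ Bool
\a._ : k -> Bool
\t._ : j -> k -> Bool
\c._ : m -> Bool
\b._ : l -> m -> Bool
  unify j -> k -> Bool ~ l -> m -> Bool
  unify j ~ l
  unify k -> Bool ~ m -> Bool
  unify k ~ m
  unify Bool ~ Bool
\d._ : n -> Int
  unify l -> m -> Bool ~ (n -> Int) -> o
  unify l ~ n -> Int
  unify m -> Bool ~ o
_ _ : m -> Bool
let s : m -> Bool
\f._ : p -> Int
let e : p -> Int
e : p -> Int
  unify p -> Int ~ Bool -> q
  unify p ~ Bool
  unify Int ~ q
_ _ : Int
  unify Int ~ Int

Answer: Int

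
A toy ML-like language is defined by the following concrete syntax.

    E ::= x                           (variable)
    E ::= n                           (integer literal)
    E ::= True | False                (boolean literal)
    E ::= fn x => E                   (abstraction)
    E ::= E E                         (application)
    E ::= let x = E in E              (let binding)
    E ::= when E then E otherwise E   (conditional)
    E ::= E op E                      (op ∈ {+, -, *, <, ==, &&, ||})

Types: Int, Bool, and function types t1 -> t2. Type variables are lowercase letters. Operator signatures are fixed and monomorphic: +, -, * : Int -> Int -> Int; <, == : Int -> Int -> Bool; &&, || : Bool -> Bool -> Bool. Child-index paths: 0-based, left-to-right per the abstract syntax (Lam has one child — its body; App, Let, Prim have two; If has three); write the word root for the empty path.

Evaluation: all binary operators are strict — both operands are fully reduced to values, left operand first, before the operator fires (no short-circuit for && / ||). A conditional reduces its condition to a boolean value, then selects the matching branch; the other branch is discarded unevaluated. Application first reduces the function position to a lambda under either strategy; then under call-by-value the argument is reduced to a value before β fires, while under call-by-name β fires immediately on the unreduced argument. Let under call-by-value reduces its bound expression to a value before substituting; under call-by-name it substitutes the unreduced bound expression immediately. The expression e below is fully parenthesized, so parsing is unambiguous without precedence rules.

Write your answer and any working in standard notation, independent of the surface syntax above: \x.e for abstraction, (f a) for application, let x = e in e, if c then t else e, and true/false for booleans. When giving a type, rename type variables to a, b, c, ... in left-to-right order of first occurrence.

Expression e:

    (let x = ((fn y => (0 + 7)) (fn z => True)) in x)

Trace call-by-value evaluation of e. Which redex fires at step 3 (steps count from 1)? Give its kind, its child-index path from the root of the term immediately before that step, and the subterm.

Trace:
step 0: (let x = ((\y.(0 + 7)) (\z.true)) in x)
step 1: [beta@0] (let x = (0 + 7) in x)
step 2: [delta@0] (let x = 7 in x)
step 3: [let@root] 7

Answer: let at root : (let x = 7 in x)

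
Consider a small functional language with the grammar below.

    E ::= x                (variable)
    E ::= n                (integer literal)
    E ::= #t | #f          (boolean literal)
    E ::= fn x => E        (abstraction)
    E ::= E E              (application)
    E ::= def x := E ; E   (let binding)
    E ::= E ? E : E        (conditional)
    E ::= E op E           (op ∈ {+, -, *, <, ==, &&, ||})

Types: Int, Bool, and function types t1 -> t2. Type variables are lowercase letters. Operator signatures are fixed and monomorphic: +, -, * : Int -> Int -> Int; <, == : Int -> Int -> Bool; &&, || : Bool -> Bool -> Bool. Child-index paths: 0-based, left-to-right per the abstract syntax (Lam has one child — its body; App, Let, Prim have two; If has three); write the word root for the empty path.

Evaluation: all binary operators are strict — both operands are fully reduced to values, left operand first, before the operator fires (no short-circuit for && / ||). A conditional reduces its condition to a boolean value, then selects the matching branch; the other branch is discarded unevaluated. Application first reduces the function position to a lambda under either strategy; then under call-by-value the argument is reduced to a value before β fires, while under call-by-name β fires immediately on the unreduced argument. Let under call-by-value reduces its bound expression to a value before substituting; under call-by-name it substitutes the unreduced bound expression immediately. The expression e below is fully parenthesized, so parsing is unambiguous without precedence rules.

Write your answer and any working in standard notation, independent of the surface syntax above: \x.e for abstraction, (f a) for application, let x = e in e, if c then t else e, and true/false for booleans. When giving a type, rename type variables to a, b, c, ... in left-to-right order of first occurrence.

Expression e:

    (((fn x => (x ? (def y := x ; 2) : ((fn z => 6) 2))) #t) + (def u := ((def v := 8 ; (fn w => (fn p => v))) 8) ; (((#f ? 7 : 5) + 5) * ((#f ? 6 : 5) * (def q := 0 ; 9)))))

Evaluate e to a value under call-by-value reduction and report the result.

Answer: 452

Working:
step 0: (((\x.(if x then (let y = x in 2) else ((\z.6) 2))) true) + (let u = ((let v = 8 in (\w.(\p.v))) 8) in (((if false then 7 else 5) + 5) * ((if false then 6 else 5) * (let q = 0 in 9)))))
step 1: [beta@0] ((if true then (let y = true in 2) else ((\z.6) 2)) + (let u = ((let v = 8 in (\w.(\p.v))) 8) in (((if false then 7 else 5) + 5) * ((if false then 6 else 5) * (let q = 0 in 9)))))
step 2: [if@0] ((let y = true in 2) + (let u = ((let v = 8 in (\w.(\p.v))) 8) in (((if false then 7 else 5) + 5) * ((if false then 6 else 5) * (let q = 0 in 9)))))
step 3: [let@0] (2 + (let u = ((let v = 8 in (\w.(\p.v))) 8) in (((if false then 7 else 5) + 5) * ((if false then 6 else 5) * (let q = 0 in 9)))))
step 4: [let@1.0.0] (2 + (let u = ((\w.(\p.8)) 8) in (((if false then 7 else 5) + 5) * ((if false then 6 else 5) * (let q = 0 in 9)))))
step 5: [beta@1.0] (2 + (let u = (\p.8) in (((if false then 7 else 5) + 5) * ((if false then 6 else 5) * (let q = 0 in 9)))))
step 6: [let@1] (2 + (((if false then 7 else 5) + 5) * ((if false then 6 else 5) * (let q = 0 in 9))))
step 7: [if@1.0.0] (2 + ((5 + 5) * ((if false then 6 else 5) * (let q = 0 in 9))))
step 8: [delta@1.0] (2 + (10 * ((if false then 6 else 5) * (let q = 0 in 9))))
step 9: [if@1.1.0] (2 + (10 * (5 * (let q = 0 in 9))))
step 10: [let@1.1.1] (2 + (10 * (5 * 9)))
step 11: [delta@1.1] (2 + (10 * 45))
step 12: [delta@1] (2 + 450)
step 13: [delta@root] 452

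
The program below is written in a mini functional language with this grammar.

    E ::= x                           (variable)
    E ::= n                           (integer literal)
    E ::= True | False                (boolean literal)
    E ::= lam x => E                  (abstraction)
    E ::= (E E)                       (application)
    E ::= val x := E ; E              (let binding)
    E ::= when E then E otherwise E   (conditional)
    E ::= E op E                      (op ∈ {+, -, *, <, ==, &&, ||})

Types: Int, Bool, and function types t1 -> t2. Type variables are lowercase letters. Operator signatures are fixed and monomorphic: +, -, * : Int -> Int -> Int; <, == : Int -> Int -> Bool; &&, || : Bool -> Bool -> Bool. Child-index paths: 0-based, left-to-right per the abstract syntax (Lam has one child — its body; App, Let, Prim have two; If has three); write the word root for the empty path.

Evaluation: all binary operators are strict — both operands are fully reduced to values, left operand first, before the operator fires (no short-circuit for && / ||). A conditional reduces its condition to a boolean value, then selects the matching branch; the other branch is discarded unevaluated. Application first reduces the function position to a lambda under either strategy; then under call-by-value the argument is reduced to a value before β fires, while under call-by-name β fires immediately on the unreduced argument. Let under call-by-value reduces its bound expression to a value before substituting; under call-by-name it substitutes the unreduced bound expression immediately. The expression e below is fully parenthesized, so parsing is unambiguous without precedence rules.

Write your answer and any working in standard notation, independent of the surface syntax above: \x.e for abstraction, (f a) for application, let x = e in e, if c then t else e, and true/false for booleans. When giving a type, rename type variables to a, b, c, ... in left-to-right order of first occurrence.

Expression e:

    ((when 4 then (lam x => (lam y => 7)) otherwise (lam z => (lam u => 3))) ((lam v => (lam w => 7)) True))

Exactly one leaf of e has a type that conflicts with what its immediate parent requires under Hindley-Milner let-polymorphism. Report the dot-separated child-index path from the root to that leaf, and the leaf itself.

Answer: 0.0 : 4

Derivation:
  unify Int ~ Bool
  FAIL: mismatch Int ~ Bool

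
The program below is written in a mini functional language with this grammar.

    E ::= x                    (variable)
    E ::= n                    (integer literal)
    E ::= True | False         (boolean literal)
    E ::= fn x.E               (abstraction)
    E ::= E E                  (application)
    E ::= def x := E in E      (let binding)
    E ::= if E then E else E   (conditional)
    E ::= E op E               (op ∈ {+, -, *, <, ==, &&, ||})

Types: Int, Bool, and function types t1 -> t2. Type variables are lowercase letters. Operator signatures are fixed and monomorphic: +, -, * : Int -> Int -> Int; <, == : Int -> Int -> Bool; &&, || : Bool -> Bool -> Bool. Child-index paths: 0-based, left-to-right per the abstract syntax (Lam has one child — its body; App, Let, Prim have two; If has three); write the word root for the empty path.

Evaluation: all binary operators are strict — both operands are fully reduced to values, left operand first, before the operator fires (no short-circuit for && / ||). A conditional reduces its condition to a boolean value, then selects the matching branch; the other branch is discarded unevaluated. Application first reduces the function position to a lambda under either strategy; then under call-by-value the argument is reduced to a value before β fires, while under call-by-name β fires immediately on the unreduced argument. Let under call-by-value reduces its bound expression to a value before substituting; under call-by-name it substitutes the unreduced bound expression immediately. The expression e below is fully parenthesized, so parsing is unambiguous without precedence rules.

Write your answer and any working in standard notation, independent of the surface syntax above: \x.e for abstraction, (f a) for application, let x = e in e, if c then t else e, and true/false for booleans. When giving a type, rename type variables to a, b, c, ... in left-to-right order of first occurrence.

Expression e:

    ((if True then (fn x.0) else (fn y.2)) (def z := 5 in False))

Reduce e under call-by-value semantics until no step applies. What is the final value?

Trace:
step 0: ((if true then (\x.0) else (\y.2)) (let z = 5 in false))
step 1: [if@0] ((\x.0) (let z = 5 in false))
step 2: [let@1] ((\x.0) false)
step 3: [beta@root] 0

Answer: 0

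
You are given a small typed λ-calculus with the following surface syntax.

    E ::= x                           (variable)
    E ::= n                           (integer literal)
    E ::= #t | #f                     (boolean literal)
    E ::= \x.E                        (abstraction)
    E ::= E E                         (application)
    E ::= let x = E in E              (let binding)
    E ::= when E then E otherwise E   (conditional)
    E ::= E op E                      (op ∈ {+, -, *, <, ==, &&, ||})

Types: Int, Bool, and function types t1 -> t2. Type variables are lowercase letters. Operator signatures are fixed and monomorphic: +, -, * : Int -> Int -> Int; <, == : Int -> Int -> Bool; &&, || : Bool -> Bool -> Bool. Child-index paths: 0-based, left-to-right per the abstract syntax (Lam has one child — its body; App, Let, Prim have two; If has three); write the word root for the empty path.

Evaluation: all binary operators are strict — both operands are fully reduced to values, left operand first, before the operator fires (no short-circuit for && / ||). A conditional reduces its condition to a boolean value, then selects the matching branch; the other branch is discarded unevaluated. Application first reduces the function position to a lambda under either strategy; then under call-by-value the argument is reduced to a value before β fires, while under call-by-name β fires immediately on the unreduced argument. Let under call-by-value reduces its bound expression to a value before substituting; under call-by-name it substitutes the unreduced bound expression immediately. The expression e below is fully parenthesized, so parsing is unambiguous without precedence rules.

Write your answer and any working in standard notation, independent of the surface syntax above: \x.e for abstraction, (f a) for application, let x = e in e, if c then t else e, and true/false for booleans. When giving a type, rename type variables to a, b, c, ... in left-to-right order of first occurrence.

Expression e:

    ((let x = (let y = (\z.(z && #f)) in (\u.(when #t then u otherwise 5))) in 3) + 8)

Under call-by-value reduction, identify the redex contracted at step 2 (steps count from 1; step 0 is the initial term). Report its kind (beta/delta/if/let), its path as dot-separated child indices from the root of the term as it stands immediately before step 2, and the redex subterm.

Trace:
step 0: ((let x = (let y = (\z.(z && false)) in (\u.(if true then u else 5))) in 3) + 8)
step 1: [let@0.0] ((let x = (\u.(if true then u else 5)) in 3) + 8)
step 2: [let@0] (3 + 8)

Answer: let at 0 : (let x = (\u.(if true then u else 5)) in 3)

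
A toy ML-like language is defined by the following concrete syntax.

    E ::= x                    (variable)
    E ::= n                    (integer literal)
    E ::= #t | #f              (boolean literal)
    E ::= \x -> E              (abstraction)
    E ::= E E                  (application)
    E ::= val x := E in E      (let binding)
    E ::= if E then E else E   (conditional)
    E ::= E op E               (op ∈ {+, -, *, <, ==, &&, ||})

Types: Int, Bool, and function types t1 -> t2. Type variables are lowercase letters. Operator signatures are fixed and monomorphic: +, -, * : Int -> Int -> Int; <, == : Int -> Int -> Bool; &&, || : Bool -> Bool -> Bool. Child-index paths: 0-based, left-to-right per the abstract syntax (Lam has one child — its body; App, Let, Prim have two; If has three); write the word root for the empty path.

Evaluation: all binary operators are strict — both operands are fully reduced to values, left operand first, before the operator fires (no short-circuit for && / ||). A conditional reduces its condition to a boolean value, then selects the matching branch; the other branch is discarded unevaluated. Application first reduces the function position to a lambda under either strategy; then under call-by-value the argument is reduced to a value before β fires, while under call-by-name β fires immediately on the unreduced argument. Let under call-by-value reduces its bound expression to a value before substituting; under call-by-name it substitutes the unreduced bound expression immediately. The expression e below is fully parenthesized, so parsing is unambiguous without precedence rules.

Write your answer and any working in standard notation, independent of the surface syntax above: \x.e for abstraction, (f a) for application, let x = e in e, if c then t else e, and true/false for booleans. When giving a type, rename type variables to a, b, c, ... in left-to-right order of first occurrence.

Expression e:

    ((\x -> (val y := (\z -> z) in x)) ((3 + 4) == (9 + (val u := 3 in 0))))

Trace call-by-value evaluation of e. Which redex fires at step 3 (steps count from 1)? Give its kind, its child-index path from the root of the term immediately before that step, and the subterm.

Answer: delta at 1.1 : (9 + 0)

Derivation:
step 0: ((\x.(let y = (\z.z) in x)) ((3 + 4) == (9 + (let u = 3 in 0))))
step 1: [delta@1.0] ((\x.(let y = (\z.z) in x)) (7 == (9 + (let u = 3 in 0))))
step 2: [let@1.1.1] ((\x.(let y = (\z.z) in x)) (7 == (9 + 0)))
step 3: [delta@1.1] ((\x.(let y = (\z.z) in x)) (7 == 9))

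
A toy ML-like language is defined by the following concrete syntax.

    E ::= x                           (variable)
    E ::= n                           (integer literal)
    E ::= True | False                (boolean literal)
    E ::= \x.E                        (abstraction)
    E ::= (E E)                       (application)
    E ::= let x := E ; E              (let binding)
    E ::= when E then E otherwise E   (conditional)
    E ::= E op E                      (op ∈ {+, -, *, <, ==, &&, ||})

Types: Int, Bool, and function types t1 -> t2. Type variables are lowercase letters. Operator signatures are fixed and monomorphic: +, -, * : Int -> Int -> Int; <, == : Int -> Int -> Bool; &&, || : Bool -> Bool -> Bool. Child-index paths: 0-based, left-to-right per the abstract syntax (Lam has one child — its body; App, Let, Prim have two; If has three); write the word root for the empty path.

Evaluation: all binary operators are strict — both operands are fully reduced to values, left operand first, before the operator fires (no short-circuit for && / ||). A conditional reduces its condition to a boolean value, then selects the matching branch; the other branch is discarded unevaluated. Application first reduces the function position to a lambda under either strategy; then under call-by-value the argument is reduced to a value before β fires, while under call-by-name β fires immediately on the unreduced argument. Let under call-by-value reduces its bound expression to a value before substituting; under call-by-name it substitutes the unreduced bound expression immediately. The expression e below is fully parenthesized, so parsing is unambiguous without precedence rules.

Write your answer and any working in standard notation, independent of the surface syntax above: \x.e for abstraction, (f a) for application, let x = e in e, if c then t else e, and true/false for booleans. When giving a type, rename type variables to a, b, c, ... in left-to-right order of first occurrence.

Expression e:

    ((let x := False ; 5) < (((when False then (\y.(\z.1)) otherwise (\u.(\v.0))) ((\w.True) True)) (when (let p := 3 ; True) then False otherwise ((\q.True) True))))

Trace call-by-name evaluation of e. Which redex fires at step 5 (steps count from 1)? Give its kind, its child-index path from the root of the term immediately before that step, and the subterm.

Working:
step 0: ((let x = false in 5) < (((if false then (\y.(\z.1)) else (\u.(\v.0))) ((\w.true) true)) (if (let p = 3 in true) then false else ((\q.true) true))))
step 1: [let@0] (5 < (((if false then (\y.(\z.1)) else (\u.(\v.0))) ((\w.true) true)) (if (let p = 3 in true) then false else ((\q.true) true))))
step 2: [if@1.0.0] (5 < (((\u.(\v.0)) ((\w.true) true)) (if (let p = 3 in true) then false else ((\q.true) true))))
step 3: [beta@1.0] (5 < ((\v.0) (if (let p = 3 in true) then false else ((\q.true) true))))
step 4: [beta@1] (5 < 0)
step 5: [delta@root] false

Answer: delta at root : (5 < 0)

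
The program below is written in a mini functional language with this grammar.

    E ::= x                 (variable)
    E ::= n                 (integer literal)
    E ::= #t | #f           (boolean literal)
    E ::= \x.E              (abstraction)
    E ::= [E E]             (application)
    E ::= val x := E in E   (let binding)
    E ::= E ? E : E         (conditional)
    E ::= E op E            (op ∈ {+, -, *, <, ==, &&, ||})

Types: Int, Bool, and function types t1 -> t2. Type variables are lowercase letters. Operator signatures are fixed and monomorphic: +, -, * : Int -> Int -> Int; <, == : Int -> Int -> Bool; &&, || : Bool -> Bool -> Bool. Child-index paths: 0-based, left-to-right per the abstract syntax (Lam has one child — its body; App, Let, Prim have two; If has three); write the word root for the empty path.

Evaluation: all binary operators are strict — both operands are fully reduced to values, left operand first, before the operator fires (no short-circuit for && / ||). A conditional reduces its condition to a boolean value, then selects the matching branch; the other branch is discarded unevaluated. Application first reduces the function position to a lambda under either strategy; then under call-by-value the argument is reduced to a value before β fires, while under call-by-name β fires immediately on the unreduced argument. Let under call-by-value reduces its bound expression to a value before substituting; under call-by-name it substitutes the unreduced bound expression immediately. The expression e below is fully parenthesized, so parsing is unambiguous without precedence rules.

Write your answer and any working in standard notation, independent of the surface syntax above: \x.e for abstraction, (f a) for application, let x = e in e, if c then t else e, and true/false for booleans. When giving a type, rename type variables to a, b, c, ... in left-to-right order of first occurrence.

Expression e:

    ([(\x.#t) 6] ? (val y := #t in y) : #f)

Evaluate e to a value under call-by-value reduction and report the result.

Answer: true

Trace:
step 0: (if ((\x.true) 6) then (let y = true in y) else false)
step 1: [beta@0] (if true then (let y = true in y) else false)
step 2: [if@root] (let y = true in y)
step 3: [let@root] true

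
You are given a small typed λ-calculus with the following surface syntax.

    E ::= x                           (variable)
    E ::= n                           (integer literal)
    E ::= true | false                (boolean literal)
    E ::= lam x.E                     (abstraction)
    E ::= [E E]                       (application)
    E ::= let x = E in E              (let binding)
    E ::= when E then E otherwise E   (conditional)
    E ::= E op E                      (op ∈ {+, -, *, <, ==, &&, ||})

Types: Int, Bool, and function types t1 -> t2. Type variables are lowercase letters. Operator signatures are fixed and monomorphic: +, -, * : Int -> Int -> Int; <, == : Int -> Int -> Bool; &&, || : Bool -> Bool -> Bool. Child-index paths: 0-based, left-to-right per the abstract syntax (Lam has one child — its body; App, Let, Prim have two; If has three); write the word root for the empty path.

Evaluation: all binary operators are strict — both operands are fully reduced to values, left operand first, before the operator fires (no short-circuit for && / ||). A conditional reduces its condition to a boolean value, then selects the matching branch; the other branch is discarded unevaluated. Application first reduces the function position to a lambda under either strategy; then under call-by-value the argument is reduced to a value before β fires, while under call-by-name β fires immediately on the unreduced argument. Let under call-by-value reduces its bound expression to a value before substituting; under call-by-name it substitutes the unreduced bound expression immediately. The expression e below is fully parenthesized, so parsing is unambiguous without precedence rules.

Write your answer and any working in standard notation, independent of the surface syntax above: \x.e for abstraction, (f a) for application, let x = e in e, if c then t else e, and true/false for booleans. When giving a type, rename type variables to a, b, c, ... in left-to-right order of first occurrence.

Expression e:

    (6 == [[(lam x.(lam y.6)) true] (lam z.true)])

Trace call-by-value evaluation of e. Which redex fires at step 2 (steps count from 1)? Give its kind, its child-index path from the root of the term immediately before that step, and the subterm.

Working:
step 0: (6 == (((\x.(\y.6)) true) (\z.true)))
step 1: [beta@1.0] (6 == ((\y.6) (\z.true)))
step 2: [beta@1] (6 == 6)

Answer: beta at 1 : ((\y.6) (\z.true))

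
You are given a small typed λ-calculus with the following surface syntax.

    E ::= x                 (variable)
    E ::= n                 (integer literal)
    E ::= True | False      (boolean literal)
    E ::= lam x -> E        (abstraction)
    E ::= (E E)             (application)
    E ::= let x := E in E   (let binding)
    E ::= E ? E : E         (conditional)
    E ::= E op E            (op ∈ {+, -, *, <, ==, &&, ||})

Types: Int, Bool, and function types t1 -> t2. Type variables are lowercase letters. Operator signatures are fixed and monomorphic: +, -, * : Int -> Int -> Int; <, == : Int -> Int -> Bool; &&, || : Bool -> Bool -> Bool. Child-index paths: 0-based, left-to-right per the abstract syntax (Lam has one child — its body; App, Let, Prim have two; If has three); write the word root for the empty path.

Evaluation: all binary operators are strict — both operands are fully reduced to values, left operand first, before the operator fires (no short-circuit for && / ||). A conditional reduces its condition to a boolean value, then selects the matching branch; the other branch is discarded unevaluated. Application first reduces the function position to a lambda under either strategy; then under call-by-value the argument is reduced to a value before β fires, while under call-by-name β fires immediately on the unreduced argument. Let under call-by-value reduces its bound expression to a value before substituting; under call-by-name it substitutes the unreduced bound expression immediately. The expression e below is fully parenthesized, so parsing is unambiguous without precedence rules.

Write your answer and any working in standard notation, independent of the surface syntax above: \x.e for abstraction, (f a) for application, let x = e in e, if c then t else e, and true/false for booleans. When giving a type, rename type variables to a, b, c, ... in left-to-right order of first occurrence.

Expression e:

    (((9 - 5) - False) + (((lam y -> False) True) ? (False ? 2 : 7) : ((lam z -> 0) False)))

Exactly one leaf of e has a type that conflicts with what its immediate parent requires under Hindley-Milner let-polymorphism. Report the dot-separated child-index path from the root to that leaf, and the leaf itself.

Answer: 0.1 : false

Trace:
  unify Int ~ Int
  unify Int ~ Int
  unify Int ~ Int
  unify Bool ~ Int
  FAIL: mismatch Bool ~ Int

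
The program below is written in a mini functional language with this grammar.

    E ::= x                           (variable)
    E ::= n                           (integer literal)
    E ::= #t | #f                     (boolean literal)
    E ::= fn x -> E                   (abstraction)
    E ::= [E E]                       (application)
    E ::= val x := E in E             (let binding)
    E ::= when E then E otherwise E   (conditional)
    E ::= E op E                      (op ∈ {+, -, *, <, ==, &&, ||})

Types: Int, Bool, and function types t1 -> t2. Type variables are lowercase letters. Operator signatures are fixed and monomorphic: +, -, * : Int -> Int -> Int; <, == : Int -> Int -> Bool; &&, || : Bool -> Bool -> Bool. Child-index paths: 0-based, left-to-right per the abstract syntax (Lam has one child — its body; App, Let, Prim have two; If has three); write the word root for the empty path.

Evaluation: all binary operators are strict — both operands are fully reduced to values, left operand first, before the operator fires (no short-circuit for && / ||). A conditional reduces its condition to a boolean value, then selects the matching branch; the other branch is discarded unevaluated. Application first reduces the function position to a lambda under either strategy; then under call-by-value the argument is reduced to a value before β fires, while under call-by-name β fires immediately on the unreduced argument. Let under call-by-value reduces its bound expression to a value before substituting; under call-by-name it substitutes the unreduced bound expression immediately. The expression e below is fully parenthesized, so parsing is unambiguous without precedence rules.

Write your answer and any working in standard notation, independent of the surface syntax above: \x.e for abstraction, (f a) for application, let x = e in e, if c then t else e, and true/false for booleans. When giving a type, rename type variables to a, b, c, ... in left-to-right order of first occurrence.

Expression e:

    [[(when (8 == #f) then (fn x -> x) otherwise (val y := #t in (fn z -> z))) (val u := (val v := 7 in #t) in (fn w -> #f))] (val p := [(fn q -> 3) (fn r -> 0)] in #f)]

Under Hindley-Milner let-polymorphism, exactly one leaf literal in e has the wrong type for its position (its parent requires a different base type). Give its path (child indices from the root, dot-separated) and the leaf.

Derivation:
  unify Int ~ Int
  unify Bool ~ Int
  FAIL: mismatch Bool ~ Int

Answer: 0.0.0.1 : false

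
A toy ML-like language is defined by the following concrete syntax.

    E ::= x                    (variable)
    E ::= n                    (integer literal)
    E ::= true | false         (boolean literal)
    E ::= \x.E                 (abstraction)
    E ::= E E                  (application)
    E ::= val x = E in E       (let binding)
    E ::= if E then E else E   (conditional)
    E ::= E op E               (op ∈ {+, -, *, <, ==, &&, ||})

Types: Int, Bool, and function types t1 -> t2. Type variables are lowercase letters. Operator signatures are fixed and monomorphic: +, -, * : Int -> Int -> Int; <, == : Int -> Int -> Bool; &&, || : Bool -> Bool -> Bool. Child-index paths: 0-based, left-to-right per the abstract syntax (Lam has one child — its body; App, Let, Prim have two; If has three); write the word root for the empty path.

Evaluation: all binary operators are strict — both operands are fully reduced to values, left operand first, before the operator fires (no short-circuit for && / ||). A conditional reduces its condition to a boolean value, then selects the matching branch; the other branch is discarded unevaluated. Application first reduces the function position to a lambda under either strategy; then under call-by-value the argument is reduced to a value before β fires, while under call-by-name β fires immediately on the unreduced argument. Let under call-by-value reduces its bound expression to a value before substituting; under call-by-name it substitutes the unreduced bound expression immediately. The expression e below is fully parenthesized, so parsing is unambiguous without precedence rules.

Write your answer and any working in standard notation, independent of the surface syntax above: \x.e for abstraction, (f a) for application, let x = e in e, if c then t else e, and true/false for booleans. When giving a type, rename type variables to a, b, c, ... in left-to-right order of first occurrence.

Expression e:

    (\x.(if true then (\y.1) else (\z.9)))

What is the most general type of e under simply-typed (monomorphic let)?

Trace:
  unify Bool ~ Bool
\y._ : b -> Int
\z._ : c -> Int
  unify b -> Int ~ c -> Int
  unify b ~ c
  unify Int ~ Int
\x._ : a -> c -> Int

Answer: a -> b -> Int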